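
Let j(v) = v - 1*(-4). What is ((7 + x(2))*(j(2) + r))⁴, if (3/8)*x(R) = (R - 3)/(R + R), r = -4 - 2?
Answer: 0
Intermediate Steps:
r = -6
j(v) = 4 + v (j(v) = v + 4 = 4 + v)
x(R) = 4*(-3 + R)/(3*R) (x(R) = 8*((R - 3)/(R + R))/3 = 8*((-3 + R)/((2*R)))/3 = 8*((-3 + R)*(1/(2*R)))/3 = 8*((-3 + R)/(2*R))/3 = 4*(-3 + R)/(3*R))
((7 + x(2))*(j(2) + r))⁴ = ((7 + (4/3 - 4/2))*((4 + 2) - 6))⁴ = ((7 + (4/3 - 4*½))*(6 - 6))⁴ = ((7 + (4/3 - 2))*0)⁴ = ((7 - ⅔)*0)⁴ = ((19/3)*0)⁴ = 0⁴ = 0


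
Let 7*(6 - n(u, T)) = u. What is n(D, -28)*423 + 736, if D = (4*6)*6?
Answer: -37994/7 ≈ -5427.7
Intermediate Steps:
D = 144 (D = 24*6 = 144)
n(u, T) = 6 - u/7
n(D, -28)*423 + 736 = (6 - ⅐*144)*423 + 736 = (6 - 144/7)*423 + 736 = -102/7*423 + 736 = -43146/7 + 736 = -37994/7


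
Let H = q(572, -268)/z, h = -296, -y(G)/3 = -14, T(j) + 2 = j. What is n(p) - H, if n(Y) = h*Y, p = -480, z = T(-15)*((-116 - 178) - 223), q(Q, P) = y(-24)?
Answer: 1248741078/8789 ≈ 1.4208e+5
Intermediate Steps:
T(j) = -2 + j
y(G) = 42 (y(G) = -3*(-14) = 42)
q(Q, P) = 42
z = 8789 (z = (-2 - 15)*((-116 - 178) - 223) = -17*(-294 - 223) = -17*(-517) = 8789)
n(Y) = -296*Y
H = 42/8789 ≈ 0.0047787
n(p) - H = -296*(-480) - 1*42/8789 = 142080 - 42/8789 = 1248741078/8789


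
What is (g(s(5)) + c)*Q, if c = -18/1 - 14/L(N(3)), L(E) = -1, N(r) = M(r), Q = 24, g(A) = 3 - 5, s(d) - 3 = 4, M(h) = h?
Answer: -144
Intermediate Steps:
s(d) = 7 (s(d) = 3 + 4 = 7)
g(A) = -2
N(r) = r
c = -4 (c = -18/1 - 14/(-1) = -18*1 - 14*(-1) = -18 + 14 = -4)
(g(s(5)) + c)*Q = (-2 - 4)*24 = -6*24 = -144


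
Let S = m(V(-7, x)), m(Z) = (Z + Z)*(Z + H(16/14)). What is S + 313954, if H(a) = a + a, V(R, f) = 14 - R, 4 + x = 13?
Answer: 314932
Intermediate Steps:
x = 9 (x = -4 + 13 = 9)
H(a) = 2*a
m(Z) = 2*Z*(16/7 + Z) (m(Z) = (Z + Z)*(Z + 2*(16/14)) = (2*Z)*(Z + 2*(16*(1/14))) = (2*Z)*(Z + 2*(8/7)) = (2*Z)*(Z + 16/7) = (2*Z)*(16/7 + Z) = 2*Z*(16/7 + Z))
S = 978 (S = 2*(14 - 1*(-7))*(16 + 7*(14 - 1*(-7)))/7 = 2*(14 + 7)*(16 + 7*(14 + 7))/7 = (2/7)*21*(16 + 7*21) = (2/7)*21*(16 + 147) = (2/7)*21*163 = 978)
S + 313954 = 978 + 313954 = 314932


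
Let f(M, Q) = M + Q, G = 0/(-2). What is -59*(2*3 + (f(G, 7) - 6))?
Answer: -413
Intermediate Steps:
G = 0 (G = 0*(-½) = 0)
-59*(2*3 + (f(G, 7) - 6)) = -59*(2*3 + ((0 + 7) - 6)) = -59*(6 + (7 - 6)) = -59*(6 + 1) = -59*7 = -413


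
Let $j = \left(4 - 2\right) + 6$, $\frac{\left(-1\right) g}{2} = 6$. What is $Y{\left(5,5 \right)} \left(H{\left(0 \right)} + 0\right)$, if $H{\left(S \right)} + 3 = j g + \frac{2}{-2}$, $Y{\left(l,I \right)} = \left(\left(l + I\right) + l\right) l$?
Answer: $-7500$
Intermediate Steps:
$g = -12$ ($g = \left(-2\right) 6 = -12$)
$j = 8$ ($j = 2 + 6 = 8$)
$Y{\left(l,I \right)} = l \left(I + 2 l\right)$ ($Y{\left(l,I \right)} = \left(\left(I + l\right) + l\right) l = \left(I + 2 l\right) l = l \left(I + 2 l\right)$)
$H{\left(S \right)} = -100$ ($H{\left(S \right)} = -3 + \left(8 \left(-12\right) + \frac{2}{-2}\right) = -3 + \left(-96 + 2 \left(- \frac{1}{2}\right)\right) = -3 - 97 = -100$)
$Y{\left(5,5 \right)} \left(H{\left(0 \right)} + 0\right) = 5 \left(5 + 2 \cdot 5\right) \left(-100 + 0\right) = 5 \left(5 + 10\right) \left(-100\right) = 5 \cdot 15 \left(-100\right) = 75 \left(-100\right) = -7500$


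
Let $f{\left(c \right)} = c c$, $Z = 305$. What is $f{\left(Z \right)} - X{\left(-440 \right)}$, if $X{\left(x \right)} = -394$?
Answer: $93419$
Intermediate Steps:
$f{\left(c \right)} = c^{2}$
$f{\left(Z \right)} - X{\left(-440 \right)} = 305^{2} - -394 = 93025 + 394 = 93419$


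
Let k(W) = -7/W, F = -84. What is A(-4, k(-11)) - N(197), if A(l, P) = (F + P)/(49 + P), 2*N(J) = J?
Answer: -3907/39 ≈ -100.18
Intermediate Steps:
N(J) = J/2
A(l, P) = (-84 + P)/(49 + P)
A(-4, k(-11)) - N(197) = (-84 - 7/(-11))/(49 - 7/(-11)) - 197/2 = (-84 - 7*(-1/11))/(49 - 7*(-1/11)) - 1*197/2 = (-84 + 7/11)/(49 + 7/11) - 197/2 = -917/11/(546/11) - 197/2 = (11/546)*(-917/11) - 197/2 = -131/78 - 197/2 = -3907/39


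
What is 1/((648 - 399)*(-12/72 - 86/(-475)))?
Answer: 950/3403 ≈ 0.27917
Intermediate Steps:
1/((648 - 399)*(-12/72 - 86/(-475))) = 1/(249*(-12*1/72 - 86*(-1/475))) = 1/(249*(-⅙ + 86/475)) = 1/(249*(41/2850)) = (1/249)*(2850/41) = 950/3403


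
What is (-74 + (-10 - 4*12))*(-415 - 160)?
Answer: 75900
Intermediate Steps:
(-74 + (-10 - 4*12))*(-415 - 160) = (-74 + (-10 - 48))*(-575) = (-74 - 58)*(-575) = -132*(-575) = 75900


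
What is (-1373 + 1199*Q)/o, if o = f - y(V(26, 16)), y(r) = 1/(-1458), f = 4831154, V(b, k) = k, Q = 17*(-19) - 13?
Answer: -589377546/7043822533 ≈ -0.083673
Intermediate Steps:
Q = -336 (Q = -323 - 13 = -336)
y(r) = -1/1458
o = 7043822533/1458 (o = 4831154 - 1*(-1/1458) = 4831154 + 1/1458 = 7043822533/1458 ≈ 4.8312e+6)
(-1373 + 1199*Q)/o = (-1373 + 1199*(-336))/(7043822533/1458) = (-1373 - 402864)*(1458/7043822533) = -404237*1458/7043822533 = -589377546/7043822533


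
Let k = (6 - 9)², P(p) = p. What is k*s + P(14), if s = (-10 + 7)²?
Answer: 95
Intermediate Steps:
k = 9 (k = (-3)² = 9)
s = 9 (s = (-3)² = 9)
k*s + P(14) = 9*9 + 14 = 81 + 14 = 95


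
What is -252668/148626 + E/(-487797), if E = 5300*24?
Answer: -23692653266/12083219487 ≈ -1.9608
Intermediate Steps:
E = 127200
-252668/148626 + E/(-487797) = -252668/148626 + 127200/(-487797) = -252668*1/148626 + 127200*(-1/487797) = -126334/74313 - 42400/162599 = -23692653266/12083219487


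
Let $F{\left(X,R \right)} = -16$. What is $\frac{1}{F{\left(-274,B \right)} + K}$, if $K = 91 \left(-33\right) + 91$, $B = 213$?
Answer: $- \frac{1}{2928} \approx -0.00034153$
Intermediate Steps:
$K = -2912$ ($K = -3003 + 91 = -2912$)
$\frac{1}{F{\left(-274,B \right)} + K} = \frac{1}{-16 - 2912} = \frac{1}{-2928} = - \frac{1}{2928}$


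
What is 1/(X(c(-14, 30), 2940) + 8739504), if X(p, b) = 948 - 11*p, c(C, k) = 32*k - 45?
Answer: 1/8730387 ≈ 1.1454e-7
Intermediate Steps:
c(C, k) = -45 + 32*k
1/(X(c(-14, 30), 2940) + 8739504) = 1/((948 - 11*(-45 + 32*30)) + 8739504) = 1/((948 - 11*(-45 + 960)) + 8739504) = 1/((948 - 11*915) + 8739504) = 1/((948 - 10065) + 8739504) = 1/(-9117 + 8739504) = 1/8730387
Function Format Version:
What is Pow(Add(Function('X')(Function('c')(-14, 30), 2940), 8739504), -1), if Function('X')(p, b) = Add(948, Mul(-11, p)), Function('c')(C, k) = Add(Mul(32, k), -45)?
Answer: Rational(1, 8730387) ≈ 1.1454e-7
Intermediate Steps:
Function('c')(C, k) = Add(-45, Mul(32, k))
Pow(Add(Function('X')(Function('c')(-14, 30), 2940), 8739504), -1) = Pow(Add(Add(948, Mul(-11, Add(-45, Mul(32, 30)))), 8739504), -1) = Pow(Add(Add(948, Mul(-11, Add(-45, 960))), 8739504), -1) = Pow(Add(Add(948, Mul(-11, 915)), 8739504), -1) = Pow(Add(Add(948, -10065), 8739504), -1) = Pow(Add(-9117, 8739504), -1) = Pow(8730387, -1) = Rational(1, 8730387)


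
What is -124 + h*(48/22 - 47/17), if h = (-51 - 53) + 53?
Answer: -1037/11 ≈ -94.273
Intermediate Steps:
h = -51 (h = -104 + 53 = -51)
-124 + h*(48/22 - 47/17) = -124 - 51*(48/22 - 47/17) = -124 - 51*(48*(1/22) - 47*1/17) = -124 - 51*(24/11 - 47/17) = -124 - 51*(-109/187) = -124 + 327/11 = -1037/11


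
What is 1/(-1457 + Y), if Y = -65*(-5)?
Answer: -1/1132 ≈ -0.00088339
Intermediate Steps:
Y = 325
1/(-1457 + Y) = 1/(-1457 + 325) = 1/(-1132) = -1/1132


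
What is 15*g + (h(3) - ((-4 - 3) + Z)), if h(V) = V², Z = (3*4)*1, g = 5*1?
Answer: 79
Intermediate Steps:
g = 5
Z = 12 (Z = 12*1 = 12)
15*g + (h(3) - ((-4 - 3) + Z)) = 15*5 + (3² - ((-4 - 3) + 12)) = 75 + (9 - (-7 + 12)) = 75 + (9 - 1*5) = 75 + (9 - 5) = 75 + 4 = 79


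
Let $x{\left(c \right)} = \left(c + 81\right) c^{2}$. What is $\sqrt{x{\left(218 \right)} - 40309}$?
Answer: $\sqrt{14169367} \approx 3764.2$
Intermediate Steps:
$x{\left(c \right)} = c^{2} \left(81 + c\right)$ ($x{\left(c \right)} = \left(81 + c\right) c^{2} = c^{2} \left(81 + c\right)$)
$\sqrt{x{\left(218 \right)} - 40309} = \sqrt{218^{2} \left(81 + 218\right) - 40309} = \sqrt{47524 \cdot 299 - 40309} = \sqrt{14209676 - 40309} = \sqrt{14169367}$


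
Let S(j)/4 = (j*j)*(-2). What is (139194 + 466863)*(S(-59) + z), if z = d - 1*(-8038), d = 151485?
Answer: 79802555475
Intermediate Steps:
z = 159523 (z = 151485 - 1*(-8038) = 151485 + 8038 = 159523)
S(j) = -8*j² (S(j) = 4*((j*j)*(-2)) = 4*(j²*(-2)) = 4*(-2*j²) = -8*j²)
(139194 + 466863)*(S(-59) + z) = (139194 + 466863)*(-8*(-59)² + 159523) = 606057*(-8*3481 + 159523) = 606057*(-27848 + 159523) = 606057*131675 = 79802555475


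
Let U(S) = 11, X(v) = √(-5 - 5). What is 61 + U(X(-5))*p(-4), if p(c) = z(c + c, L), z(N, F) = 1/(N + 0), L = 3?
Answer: 477/8 ≈ 59.625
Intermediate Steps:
X(v) = I*√10 (X(v) = √(-10) = I*√10)
z(N, F) = 1/N
p(c) = 1/(2*c) (p(c) = 1/(c + c) = 1/(2*c))
61 + U(X(-5))*p(-4) = 61 + 11*((½)/(-4)) = 61 + 11*((½)*(-¼)) = 61 + 11*(-⅛) = 61 - 11/8 = 477/8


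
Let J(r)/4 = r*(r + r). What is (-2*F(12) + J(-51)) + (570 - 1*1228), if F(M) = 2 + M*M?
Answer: 19858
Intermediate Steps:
J(r) = 8*r² (J(r) = 4*(r*(r + r)) = 4*(r*(2*r)) = 4*(2*r²) = 8*r²)
F(M) = 2 + M²
(-2*F(12) + J(-51)) + (570 - 1*1228) = (-2*(2 + 12²) + 8*(-51)²) + (570 - 1*1228) = (-2*(2 + 144) + 8*2601) + (570 - 1228) = (-2*146 + 20808) - 658 = (-292 + 20808) - 658 = 20516 - 658 = 19858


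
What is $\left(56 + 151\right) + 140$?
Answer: $347$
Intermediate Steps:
$\left(56 + 151\right) + 140 = 207 + 140 = 347$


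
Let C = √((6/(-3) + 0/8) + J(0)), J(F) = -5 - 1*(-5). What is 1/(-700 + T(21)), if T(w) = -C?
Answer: I/(√2 - 700*I) ≈ -0.0014286 + 2.8861e-6*I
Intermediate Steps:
J(F) = 0 (J(F) = -5 + 5 = 0)
C = I*√2 (C = √((6/(-3) + 0/8) + 0) = √((6*(-⅓) + 0*(⅛)) + 0) = √((-2 + 0) + 0) = √(-2 + 0) = √(-2) = I*√2 ≈ 1.4142*I)
T(w) = -I*√2
1/(-700 + T(21)) = 1/(-700 - I*√2)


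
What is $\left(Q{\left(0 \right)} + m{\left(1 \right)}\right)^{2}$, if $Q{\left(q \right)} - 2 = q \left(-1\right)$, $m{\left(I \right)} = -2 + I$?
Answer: $1$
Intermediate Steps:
$Q{\left(q \right)} = 2 - q$ ($Q{\left(q \right)} = 2 + q \left(-1\right) = 2 - q$)
$\left(Q{\left(0 \right)} + m{\left(1 \right)}\right)^{2} = \left(\left(2 - 0\right) + \left(-2 + 1\right)\right)^{2} = \left(\left(2 + 0\right) - 1\right)^{2} = \left(2 - 1\right)^{2} = 1^{2} = 1$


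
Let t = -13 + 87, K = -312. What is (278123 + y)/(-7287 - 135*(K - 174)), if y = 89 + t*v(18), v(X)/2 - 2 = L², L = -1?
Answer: 278656/58323 ≈ 4.7778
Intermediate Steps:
v(X) = 6 (v(X) = 4 + 2*(-1)² = 4 + 2*1 = 4 + 2 = 6)
t = 74
y = 533 (y = 89 + 74*6 = 89 + 444 = 533)
(278123 + y)/(-7287 - 135*(K - 174)) = (278123 + 533)/(-7287 - 135*(-312 - 174)) = 278656/(-7287 - 135*(-486)) = 278656/(-7287 + 65610) = 278656/58323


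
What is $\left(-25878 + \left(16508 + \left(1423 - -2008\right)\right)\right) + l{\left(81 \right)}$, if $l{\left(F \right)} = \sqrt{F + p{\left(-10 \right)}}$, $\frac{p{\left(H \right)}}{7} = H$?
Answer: $-5939 + \sqrt{11} \approx -5935.7$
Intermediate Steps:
$p{\left(H \right)} = 7 H$
$l{\left(F \right)} = \sqrt{-70 + F}$ ($l{\left(F \right)} = \sqrt{F + 7 \left(-10\right)} = \sqrt{F - 70} = \sqrt{-70 + F}$)
$\left(-25878 + \left(16508 + \left(1423 - -2008\right)\right)\right) + l{\left(81 \right)} = \left(-25878 + \left(16508 + \left(1423 - -2008\right)\right)\right) + \sqrt{-70 + 81} = \left(-25878 + \left(16508 + \left(1423 + 2008\right)\right)\right) + \sqrt{11} = \left(-25878 + \left(16508 + 3431\right)\right) + \sqrt{11} = \left(-25878 + 19939\right) + \sqrt{11} = -5939 + \sqrt{11}$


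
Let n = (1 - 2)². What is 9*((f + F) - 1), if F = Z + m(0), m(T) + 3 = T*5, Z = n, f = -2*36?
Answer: -675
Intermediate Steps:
n = 1 (n = (-1)² = 1)
f = -72
Z = 1
m(T) = -3 + 5*T (m(T) = -3 + T*5 = -3 + 5*T)
F = -2 (F = 1 + (-3 + 5*0) = 1 + (-3 + 0) = 1 - 3 = -2)
9*((f + F) - 1) = 9*((-72 - 2) - 1) = 9*(-74 - 1) = 9*(-75) = -675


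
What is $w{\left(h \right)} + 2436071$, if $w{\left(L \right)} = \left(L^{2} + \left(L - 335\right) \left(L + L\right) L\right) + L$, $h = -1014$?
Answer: $-2770609555$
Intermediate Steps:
$w{\left(L \right)} = L + L^{2} + 2 L^{2} \left(-335 + L\right)$ ($w{\left(L \right)} = \left(L^{2} + \left(-335 + L\right) 2 L L\right) + L = \left(L^{2} + 2 L \left(-335 + L\right) L\right) + L = \left(L^{2} + 2 L^{2} \left(-335 + L\right)\right) + L = L + L^{2} + 2 L^{2} \left(-335 + L\right)$)
$w{\left(h \right)} + 2436071 = - 1014 \left(1 - -678366 + 2 \left(-1014\right)^{2}\right) + 2436071 = - 1014 \left(1 + 678366 + 2 \cdot 1028196\right) + 2436071 = - 1014 \left(1 + 678366 + 2056392\right) + 2436071 = \left(-1014\right) 2734759 + 2436071 = -2773045626 + 2436071 = -2770609555$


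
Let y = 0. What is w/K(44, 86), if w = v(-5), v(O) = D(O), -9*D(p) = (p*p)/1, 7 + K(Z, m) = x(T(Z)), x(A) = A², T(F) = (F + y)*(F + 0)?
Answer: -25/33732801 ≈ -7.4112e-7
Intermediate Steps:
T(F) = F² (T(F) = (F + 0)*(F + 0) = F*F = F²)
K(Z, m) = -7 + Z⁴ (K(Z, m) = -7 + (Z²)² = -7 + Z⁴)
D(p) = -p²/9 (D(p) = -p*p/(9*1) = -p²/9)
v(O) = -O²/9
w = -25/9 (w = -⅑*(-5)² = -⅑*25 = -25/9 ≈ -2.7778)
w/K(44, 86) = -25/(9*(-7 + 44⁴)) = -25/(9*(-7 + 3748096)) = -25/9/3748089 = -25/9*1/3748089 = -25/33732801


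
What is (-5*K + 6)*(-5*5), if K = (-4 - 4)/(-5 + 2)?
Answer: 550/3 ≈ 183.33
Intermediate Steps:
K = 8/3 (K = -8/(-3) = -8*(-⅓) = 8/3 ≈ 2.6667)
(-5*K + 6)*(-5*5) = (-5*8/3 + 6)*(-5*5) = (-40/3 + 6)*(-25) = -22/3*(-25) = 550/3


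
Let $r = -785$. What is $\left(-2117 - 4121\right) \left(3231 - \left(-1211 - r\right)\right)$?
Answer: $-22812366$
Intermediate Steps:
$\left(-2117 - 4121\right) \left(3231 - \left(-1211 - r\right)\right) = \left(-2117 - 4121\right) \left(3231 + \left(986 - \left(-225 - -785\right)\right)\right) = - 6238 \left(3231 + \left(986 - \left(-225 + 785\right)\right)\right) = - 6238 \left(3231 + \left(986 - 560\right)\right) = - 6238 \left(3231 + 426\right) = \left(-6238\right) 3657 = -22812366$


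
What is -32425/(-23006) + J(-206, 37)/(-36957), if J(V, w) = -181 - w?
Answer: 1203346033/850232742 ≈ 1.4153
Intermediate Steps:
-32425/(-23006) + J(-206, 37)/(-36957) = -32425/(-23006) + (-181 - 1*37)/(-36957) = -32425*(-1/23006) + (-181 - 37)*(-1/36957) = 32425/23006 - 218*(-1/36957) = 32425/23006 + 218/36957 = 1203346033/850232742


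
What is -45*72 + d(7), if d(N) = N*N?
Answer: -3191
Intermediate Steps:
d(N) = N²
-45*72 + d(7) = -45*72 + 7² = -3240 + 49 = -3191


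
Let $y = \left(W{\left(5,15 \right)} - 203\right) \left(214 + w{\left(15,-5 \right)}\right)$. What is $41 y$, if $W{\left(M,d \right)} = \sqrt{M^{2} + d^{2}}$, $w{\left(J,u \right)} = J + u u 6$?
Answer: $-3154417 + 77695 \sqrt{10} \approx -2.9087 \cdot 10^{6}$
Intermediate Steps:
$w{\left(J,u \right)} = J + 6 u^{2}$ ($w{\left(J,u \right)} = J + u^{2} \cdot 6 = J + 6 u^{2}$)
$y = -76937 + 1895 \sqrt{10}$ ($y = \left(\sqrt{5^{2} + 15^{2}} - 203\right) \left(214 + \left(15 + 6 \left(-5\right)^{2}\right)\right) = \left(\sqrt{25 + 225} - 203\right) \left(214 + \left(15 + 6 \cdot 25\right)\right) = \left(\sqrt{250} - 203\right) \left(214 + \left(15 + 150\right)\right) = \left(5 \sqrt{10} - 203\right) \left(214 + 165\right) = \left(-203 + 5 \sqrt{10}\right) 379 = -76937 + 1895 \sqrt{10} \approx -70945.0$)
$41 y = 41 \left(-76937 + 1895 \sqrt{10}\right) = -3154417 + 77695 \sqrt{10}$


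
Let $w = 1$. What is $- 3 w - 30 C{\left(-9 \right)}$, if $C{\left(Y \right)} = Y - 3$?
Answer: $357$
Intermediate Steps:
$C{\left(Y \right)} = -3 + Y$
$- 3 w - 30 C{\left(-9 \right)} = \left(-3\right) 1 - 30 \left(-3 - 9\right) = -3 - -360 = -3 + 360 = 357$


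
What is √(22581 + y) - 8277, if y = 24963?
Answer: -8277 + 2*√11886 ≈ -8059.0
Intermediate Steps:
√(22581 + y) - 8277 = √(22581 + 24963) - 8277 = √47544 - 8277 = 2*√11886 - 8277 = -8277 + 2*√11886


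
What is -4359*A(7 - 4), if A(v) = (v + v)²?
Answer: -156924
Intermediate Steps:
A(v) = 4*v² (A(v) = (2*v)² = 4*v²)
-4359*A(7 - 4) = -17436*(7 - 4)² = -17436*3² = -17436*9 = -4359*36 = -156924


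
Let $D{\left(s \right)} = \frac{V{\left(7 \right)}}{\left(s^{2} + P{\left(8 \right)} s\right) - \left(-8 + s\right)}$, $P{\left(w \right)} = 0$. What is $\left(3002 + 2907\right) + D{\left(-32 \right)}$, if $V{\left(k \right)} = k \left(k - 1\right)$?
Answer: $\frac{449087}{76} \approx 5909.0$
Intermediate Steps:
$V{\left(k \right)} = k \left(-1 + k\right)$
$D{\left(s \right)} = \frac{42}{8 + s^{2} - s}$ ($D{\left(s \right)} = \frac{7 \left(-1 + 7\right)}{\left(s^{2} + 0 s\right) - \left(-8 + s\right)} = \frac{7 \cdot 6}{\left(s^{2} + 0\right) - \left(-8 + s\right)} = \frac{42}{s^{2} - \left(-8 + s\right)} = \frac{42}{8 + s^{2} - s}$)
$\left(3002 + 2907\right) + D{\left(-32 \right)} = \left(3002 + 2907\right) + \frac{42}{8 + \left(-32\right)^{2} - -32} = 5909 + \frac{42}{8 + 1024 + 32} = 5909 + \frac{42}{1064} = 5909 + 42 \cdot \frac{1}{1064} = 5909 + \frac{3}{76} = \frac{449087}{76}$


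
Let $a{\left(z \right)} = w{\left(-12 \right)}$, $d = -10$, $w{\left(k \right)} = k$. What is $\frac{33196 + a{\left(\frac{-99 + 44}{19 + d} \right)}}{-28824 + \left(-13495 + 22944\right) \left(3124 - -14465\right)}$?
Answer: $\frac{33184}{166169637} \approx 0.0001997$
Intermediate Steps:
$a{\left(z \right)} = -12$
$\frac{33196 + a{\left(\frac{-99 + 44}{19 + d} \right)}}{-28824 + \left(-13495 + 22944\right) \left(3124 - -14465\right)} = \frac{33196 - 12}{-28824 + \left(-13495 + 22944\right) \left(3124 - -14465\right)} = \frac{33184}{-28824 + 9449 \left(3124 + 14465\right)} = \frac{33184}{-28824 + 9449 \cdot 17589} = \frac{33184}{-28824 + 166198461} = \frac{33184}{166169637}$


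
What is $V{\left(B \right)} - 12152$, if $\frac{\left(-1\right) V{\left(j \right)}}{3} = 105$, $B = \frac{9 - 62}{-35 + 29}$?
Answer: $-12467$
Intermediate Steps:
$B = \frac{53}{6}$ ($B = - \frac{53}{-6} = \left(-53\right) \left(- \frac{1}{6}\right) = \frac{53}{6} \approx 8.8333$)
$V{\left(j \right)} = -315$ ($V{\left(j \right)} = \left(-3\right) 105 = -315$)
$V{\left(B \right)} - 12152 = -315 - 12152 = -12467$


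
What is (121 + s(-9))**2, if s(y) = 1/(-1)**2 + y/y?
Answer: 15129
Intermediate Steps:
s(y) = 2 (s(y) = 1/1 + 1 = 1*1 + 1 = 1 + 1 = 2)
(121 + s(-9))**2 = (121 + 2)**2 = 123**2 = 15129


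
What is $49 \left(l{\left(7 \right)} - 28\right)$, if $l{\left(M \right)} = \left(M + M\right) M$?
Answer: $3430$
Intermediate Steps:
$l{\left(M \right)} = 2 M^{2}$ ($l{\left(M \right)} = 2 M M = 2 M^{2}$)
$49 \left(l{\left(7 \right)} - 28\right) = 49 \left(2 \cdot 7^{2} - 28\right) = 49 \left(2 \cdot 49 - 28\right) = 49 \left(98 - 28\right) = 49 \cdot 70 = 3430$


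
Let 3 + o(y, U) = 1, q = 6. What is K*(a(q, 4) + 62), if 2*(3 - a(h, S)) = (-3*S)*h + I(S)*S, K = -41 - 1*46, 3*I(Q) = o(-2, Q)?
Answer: -8903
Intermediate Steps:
o(y, U) = -2 (o(y, U) = -3 + 1 = -2)
I(Q) = -⅔ (I(Q) = (⅓)*(-2) = -⅔)
K = -87 (K = -41 - 46 = -87)
a(h, S) = 3 + S/3 + 3*S*h/2 (a(h, S) = 3 - ((-3*S)*h - 2*S/3)/2 = 3 - (-3*S*h - 2*S/3)/2 = 3 - (-2*S/3 - 3*S*h)/2 = 3 + (S/3 + 3*S*h/2) = 3 + S/3 + 3*S*h/2)
K*(a(q, 4) + 62) = -87*((3 + (⅓)*4 + (3/2)*4*6) + 62) = -87*((3 + 4/3 + 36) + 62) = -87*(121/3 + 62) = -87*307/3 = -8903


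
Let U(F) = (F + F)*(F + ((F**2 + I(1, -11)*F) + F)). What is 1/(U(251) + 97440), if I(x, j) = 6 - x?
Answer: 1/32605956 ≈ 3.0669e-8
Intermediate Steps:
U(F) = 2*F*(F**2 + 7*F) (U(F) = (F + F)*(F + ((F**2 + (6 - 1*1)*F) + F)) = (2*F)*(F + ((F**2 + (6 - 1)*F) + F)) = (2*F)*(F + ((F**2 + 5*F) + F)) = (2*F)*(F + (F**2 + 6*F)) = (2*F)*(F**2 + 7*F) = 2*F*(F**2 + 7*F))
1/(U(251) + 97440) = 1/(2*251**2*(7 + 251) + 97440) = 1/(2*63001*258 + 97440) = 1/(32508516 + 97440) = 1/32605956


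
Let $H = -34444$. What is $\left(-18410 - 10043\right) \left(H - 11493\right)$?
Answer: $1307045461$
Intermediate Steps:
$\left(-18410 - 10043\right) \left(H - 11493\right) = \left(-18410 - 10043\right) \left(-34444 - 11493\right) = \left(-28453\right) \left(-45937\right) = 1307045461$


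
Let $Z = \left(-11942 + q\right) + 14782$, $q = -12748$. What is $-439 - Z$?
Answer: $9469$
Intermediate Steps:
$Z = -9908$ ($Z = \left(-11942 - 12748\right) + 14782 = -24690 + 14782 = -9908$)
$-439 - Z = -439 - -9908 = -439 + 9908 = 9469$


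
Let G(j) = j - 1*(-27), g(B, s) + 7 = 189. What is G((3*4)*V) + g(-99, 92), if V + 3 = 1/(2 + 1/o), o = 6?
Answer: 2321/13 ≈ 178.54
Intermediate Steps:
g(B, s) = 182 (g(B, s) = -7 + 189 = 182)
V = -33/13 (V = -3 + 1/(2 + 1/6) = -3 + 1/(13/6) = -3 + 6/13 = -33/13 ≈ -2.5385)
G(j) = 27 + j (G(j) = j + 27 = 27 + j)
G((3*4)*V) + g(-99, 92) = (27 + (3*4)*(-33/13)) + 182 = (27 + 12*(-33/13)) + 182 = (27 - 396/13) + 182 = -45/13 + 182 = 2321/13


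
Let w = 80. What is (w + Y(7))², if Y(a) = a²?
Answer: 16641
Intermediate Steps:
(w + Y(7))² = (80 + 7²)² = (80 + 49)² = 129² = 16641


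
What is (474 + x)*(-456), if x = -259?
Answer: -98040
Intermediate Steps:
(474 + x)*(-456) = (474 - 259)*(-456) = 215*(-456) = -98040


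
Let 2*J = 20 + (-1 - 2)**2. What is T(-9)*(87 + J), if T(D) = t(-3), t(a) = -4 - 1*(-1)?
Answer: -609/2 ≈ -304.50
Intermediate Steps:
t(a) = -3 (t(a) = -4 + 1 = -3)
T(D) = -3
J = 29/2 (J = (20 + (-1 - 2)**2)/2 = (20 + (-3)**2)/2 = (20 + 9)/2 = (1/2)*29 = 29/2 ≈ 14.500)
T(-9)*(87 + J) = -3*(87 + 29/2) = -3*203/2 = -609/2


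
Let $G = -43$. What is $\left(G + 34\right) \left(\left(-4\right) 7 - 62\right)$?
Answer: $810$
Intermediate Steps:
$\left(G + 34\right) \left(\left(-4\right) 7 - 62\right) = \left(-43 + 34\right) \left(\left(-4\right) 7 - 62\right) = - 9 \left(-28 - 62\right) = \left(-9\right) \left(-90\right) = 810$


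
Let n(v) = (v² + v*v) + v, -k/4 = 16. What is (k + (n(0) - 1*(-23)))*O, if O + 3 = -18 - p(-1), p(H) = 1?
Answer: 902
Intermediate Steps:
k = -64 (k = -4*16 = -64)
n(v) = v + 2*v² (n(v) = (v² + v²) + v = 2*v² + v = v + 2*v²)
O = -22 (O = -3 + (-18 - 1*1) = -3 + (-18 - 1) = -3 - 19 = -22)
(k + (n(0) - 1*(-23)))*O = (-64 + (0*(1 + 2*0) - 1*(-23)))*(-22) = (-64 + (0*(1 + 0) + 23))*(-22) = (-64 + (0*1 + 23))*(-22) = (-64 + (0 + 23))*(-22) = (-64 + 23)*(-22) = -41*(-22) = 902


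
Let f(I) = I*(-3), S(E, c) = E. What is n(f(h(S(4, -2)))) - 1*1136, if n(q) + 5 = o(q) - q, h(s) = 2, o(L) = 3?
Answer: -1132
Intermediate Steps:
f(I) = -3*I
n(q) = -2 - q (n(q) = -5 + (3 - q) = -2 - q)
n(f(h(S(4, -2)))) - 1*1136 = (-2 - (-3)*2) - 1*1136 = (-2 - 1*(-6)) - 1136 = (-2 + 6) - 1136 = 4 - 1136 = -1132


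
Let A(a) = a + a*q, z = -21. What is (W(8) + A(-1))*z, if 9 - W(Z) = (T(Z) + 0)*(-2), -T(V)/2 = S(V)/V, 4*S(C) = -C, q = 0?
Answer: -189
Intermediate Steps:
S(C) = -C/4 (S(C) = (-C)/4 = -C/4)
T(V) = ½ (T(V) = -2*(-V/4)/V = -2*(-¼) = ½)
W(Z) = 10 (W(Z) = 9 - (½ + 0)*(-2) = 9 - (-2)/2 = 9 - 1*(-1) = 9 + 1 = 10)
A(a) = a (A(a) = a + a*0 = a + 0 = a)
(W(8) + A(-1))*z = (10 - 1)*(-21) = 9*(-21) = -189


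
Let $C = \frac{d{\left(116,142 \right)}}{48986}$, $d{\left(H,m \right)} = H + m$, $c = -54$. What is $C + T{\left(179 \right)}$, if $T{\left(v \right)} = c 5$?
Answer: $- \frac{6612981}{24493} \approx -269.99$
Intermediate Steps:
$T{\left(v \right)} = -270$ ($T{\left(v \right)} = \left(-54\right) 5 = -270$)
$C = \frac{129}{24493}$ ($C = \frac{116 + 142}{48986} = 258 \cdot \frac{1}{48986} = \frac{129}{24493} \approx 0.0052668$)
$C + T{\left(179 \right)} = \frac{129}{24493} - 270 = - \frac{6612981}{24493}$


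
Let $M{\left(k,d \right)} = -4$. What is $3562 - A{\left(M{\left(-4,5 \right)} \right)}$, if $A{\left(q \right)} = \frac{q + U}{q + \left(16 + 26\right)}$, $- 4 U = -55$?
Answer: $\frac{541385}{152} \approx 3561.7$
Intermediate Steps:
$U = \frac{55}{4}$ ($U = \left(- \frac{1}{4}\right) \left(-55\right) = \frac{55}{4} \approx 13.75$)
$A{\left(q \right)} = \frac{\frac{55}{4} + q}{42 + q}$ ($A{\left(q \right)} = \frac{q + \frac{55}{4}}{q + \left(16 + 26\right)} = \frac{\frac{55}{4} + q}{q + 42} = \frac{\frac{55}{4} + q}{42 + q}$)
$3562 - A{\left(M{\left(-4,5 \right)} \right)} = 3562 - \frac{\frac{55}{4} - 4}{42 - 4} = 3562 - \frac{1}{38} \cdot \frac{39}{4} = 3562 - \frac{39}{152} = \frac{541385}{152}$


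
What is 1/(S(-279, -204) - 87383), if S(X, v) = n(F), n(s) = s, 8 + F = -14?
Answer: -1/87405 ≈ -1.1441e-5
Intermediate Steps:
F = -22 (F = -8 - 14 = -22)
S(X, v) = -22
1/(S(-279, -204) - 87383) = 1/(-22 - 87383) = 1/(-87405) = -1/87405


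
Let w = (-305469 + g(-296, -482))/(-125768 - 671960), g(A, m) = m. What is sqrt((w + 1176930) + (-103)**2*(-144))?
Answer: I*sqrt(13951043876225026)/199432 ≈ 592.25*I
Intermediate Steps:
w = 305951/797728 (w = (-305469 - 482)/(-125768 - 671960) = -305951/(-797728) = -305951*(-1/797728) = 305951/797728 ≈ 0.38353)
sqrt((w + 1176930) + (-103)**2*(-144)) = sqrt((305951/797728 + 1176930) + (-103)**2*(-144)) = sqrt(938870320991/797728 + 10609*(-144)) = sqrt(938870320991/797728 - 1527696) = sqrt(-279815553697/797728) = I*sqrt(13951043876225026)/199432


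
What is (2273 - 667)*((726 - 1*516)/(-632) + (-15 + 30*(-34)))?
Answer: -262713495/158 ≈ -1.6627e+6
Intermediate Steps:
(2273 - 667)*((726 - 1*516)/(-632) + (-15 + 30*(-34))) = 1606*((726 - 516)*(-1/632) + (-15 - 1020)) = 1606*(210*(-1/632) - 1035) = 1606*(-105/316 - 1035) = 1606*(-327165/316) = -262713495/158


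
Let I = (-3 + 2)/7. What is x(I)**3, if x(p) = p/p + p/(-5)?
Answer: 46656/42875 ≈ 1.0882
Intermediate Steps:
I = -1/7 (I = -1*1/7 = -1/7 ≈ -0.14286)
x(p) = 1 - p/5 (x(p) = 1 + p*(-1/5) = 1 - p/5)
x(I)**3 = (1 - 1/5*(-1/7))**3 = (1 + 1/35)**3 = (36/35)**3 = 46656/42875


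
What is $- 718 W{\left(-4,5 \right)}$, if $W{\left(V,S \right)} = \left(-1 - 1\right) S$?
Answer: $7180$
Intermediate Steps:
$W{\left(V,S \right)} = - 2 S$
$- 718 W{\left(-4,5 \right)} = - 718 \left(\left(-2\right) 5\right) = \left(-718\right) \left(-10\right) = 7180$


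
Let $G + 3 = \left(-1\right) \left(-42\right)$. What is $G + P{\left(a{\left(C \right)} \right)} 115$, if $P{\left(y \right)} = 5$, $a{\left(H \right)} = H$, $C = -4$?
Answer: $614$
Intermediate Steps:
$G = 39$ ($G = -3 - -42 = -3 + 42 = 39$)
$G + P{\left(a{\left(C \right)} \right)} 115 = 39 + 5 \cdot 115 = 39 + 575 = 614$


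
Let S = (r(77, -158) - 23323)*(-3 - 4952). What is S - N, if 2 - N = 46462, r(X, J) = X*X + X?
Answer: 85852195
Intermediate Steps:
r(X, J) = X + X**2 (r(X, J) = X**2 + X = X + X**2)
N = -46460 (N = 2 - 1*46462 = 2 - 46462 = -46460)
S = 85805735 (S = (77*(1 + 77) - 23323)*(-3 - 4952) = (77*78 - 23323)*(-4955) = (6006 - 23323)*(-4955) = -17317*(-4955) = 85805735)
S - N = 85805735 - 1*(-46460) = 85805735 + 46460 = 85852195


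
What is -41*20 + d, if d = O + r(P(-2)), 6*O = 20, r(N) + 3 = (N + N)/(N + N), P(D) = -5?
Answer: -2456/3 ≈ -818.67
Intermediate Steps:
r(N) = -2 (r(N) = -3 + (N + N)/(N + N) = -3 + (2*N)/((2*N)) = -3 + (2*N)*(1/(2*N)) = -3 + 1 = -2)
O = 10/3 (O = (⅙)*20 = 10/3 ≈ 3.3333)
d = 4/3 (d = 10/3 - 2 = 4/3 ≈ 1.3333)
-41*20 + d = -41*20 + 4/3 = -820 + 4/3 = -2456/3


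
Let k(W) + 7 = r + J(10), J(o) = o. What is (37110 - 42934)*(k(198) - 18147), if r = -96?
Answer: 106229760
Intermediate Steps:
k(W) = -93 (k(W) = -7 + (-96 + 10) = -7 - 86 = -93)
(37110 - 42934)*(k(198) - 18147) = (37110 - 42934)*(-93 - 18147) = -5824*(-18240) = 106229760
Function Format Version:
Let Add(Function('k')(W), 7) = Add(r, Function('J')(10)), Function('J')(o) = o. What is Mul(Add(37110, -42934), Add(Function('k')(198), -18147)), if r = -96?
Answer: 106229760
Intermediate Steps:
Function('k')(W) = -93 (Function('k')(W) = Add(-7, Add(-96, 10)) = Add(-7, -86) = -93)
Mul(Add(37110, -42934), Add(Function('k')(198), -18147)) = Mul(Add(37110, -42934), Add(-93, -18147)) = Mul(-5824, -18240) = 106229760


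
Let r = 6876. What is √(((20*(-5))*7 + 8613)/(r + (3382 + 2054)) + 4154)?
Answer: √1943774518/684 ≈ 64.457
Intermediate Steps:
√(((20*(-5))*7 + 8613)/(r + (3382 + 2054)) + 4154) = √(((20*(-5))*7 + 8613)/(6876 + (3382 + 2054)) + 4154) = √((-100*7 + 8613)/(6876 + 5436) + 4154) = √((-700 + 8613)/12312 + 4154) = √(7913*(1/12312) + 4154) = √(7913/12312 + 4154) = √(51151961/12312) = √1943774518/684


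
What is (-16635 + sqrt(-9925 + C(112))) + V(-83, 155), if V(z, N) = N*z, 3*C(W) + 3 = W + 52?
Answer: -29500 + I*sqrt(88842)/3 ≈ -29500.0 + 99.355*I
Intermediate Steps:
C(W) = 49/3 + W/3 (C(W) = -1 + (W + 52)/3 = -1 + (52 + W)/3 = -1 + (52/3 + W/3) = 49/3 + W/3)
(-16635 + sqrt(-9925 + C(112))) + V(-83, 155) = (-16635 + sqrt(-9925 + (49/3 + (1/3)*112))) + 155*(-83) = (-16635 + sqrt(-9925 + (49/3 + 112/3))) - 12865 = (-16635 + sqrt(-9925 + 161/3)) - 12865 = (-16635 + sqrt(-29614/3)) - 12865 = (-16635 + I*sqrt(88842)/3) - 12865 = -29500 + I*sqrt(88842)/3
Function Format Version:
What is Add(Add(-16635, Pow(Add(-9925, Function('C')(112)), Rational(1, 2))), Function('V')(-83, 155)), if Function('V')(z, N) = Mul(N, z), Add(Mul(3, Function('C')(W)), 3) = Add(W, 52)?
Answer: Add(-29500, Mul(Rational(1, 3), I, Pow(88842, Rational(1, 2)))) ≈ Add(-29500., Mul(99.355, I))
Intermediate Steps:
Function('C')(W) = Add(Rational(49, 3), Mul(Rational(1, 3), W)) (Function('C')(W) = Add(-1, Mul(Rational(1, 3), Add(W, 52))) = Add(-1, Mul(Rational(1, 3), Add(52, W))) = Add(-1, Add(Rational(52, 3), Mul(Rational(1, 3), W))) = Add(Rational(49, 3), Mul(Rational(1, 3), W)))
Add(Add(-16635, Pow(Add(-9925, Function('C')(112)), Rational(1, 2))), Function('V')(-83, 155)) = Add(Add(-16635, Pow(Add(-9925, Add(Rational(49, 3), Mul(Rational(1, 3), 112))), Rational(1, 2))), Mul(155, -83)) = Add(Add(-16635, Pow(Add(-9925, Add(Rational(49, 3), Rational(112, 3))), Rational(1, 2))), -12865) = Add(Add(-16635, Pow(Add(-9925, Rational(161, 3)), Rational(1, 2))), -12865) = Add(Add(-16635, Pow(Rational(-29614, 3), Rational(1, 2))), -12865) = Add(Add(-16635, Mul(Rational(1, 3), I, Pow(88842, Rational(1, 2)))), -12865) = Add(-29500, Mul(Rational(1, 3), I, Pow(88842, Rational(1, 2))))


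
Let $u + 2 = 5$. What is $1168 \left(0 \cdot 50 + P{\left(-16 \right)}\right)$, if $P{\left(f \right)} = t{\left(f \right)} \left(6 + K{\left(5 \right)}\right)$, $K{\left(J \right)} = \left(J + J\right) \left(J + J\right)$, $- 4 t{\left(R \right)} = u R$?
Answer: $1485696$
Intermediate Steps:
$u = 3$ ($u = -2 + 5 = 3$)
$t{\left(R \right)} = - \frac{3 R}{4}$
$K{\left(J \right)} = 4 J^{2}$ ($K{\left(J \right)} = 2 J 2 J = 4 J^{2}$)
$P{\left(f \right)} = - \frac{159 f}{2}$ ($P{\left(f \right)} = - \frac{3 f}{4} \left(6 + 4 \cdot 5^{2}\right) = - \frac{3 f}{4} \left(6 + 4 \cdot 25\right) = - \frac{3 f}{4} \left(6 + 100\right) = - \frac{3 f}{4} \cdot 106 = - \frac{159 f}{2}$)
$1168 \left(0 \cdot 50 + P{\left(-16 \right)}\right) = 1168 \left(0 \cdot 50 - -1272\right) = 1168 \left(0 + 1272\right) = 1168 \cdot 1272 = 1485696$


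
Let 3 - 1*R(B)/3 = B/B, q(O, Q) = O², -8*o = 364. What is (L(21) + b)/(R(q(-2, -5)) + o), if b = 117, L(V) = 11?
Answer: -256/79 ≈ -3.2405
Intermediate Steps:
o = -91/2 (o = -⅛*364 = -91/2 ≈ -45.500)
R(B) = 6 (R(B) = 9 - 3*B/B = 9 - 3*1 = 9 - 3 = 6)
(L(21) + b)/(R(q(-2, -5)) + o) = (11 + 117)/(6 - 91/2) = 128/(-79/2) = 128*(-2/79) = -256/79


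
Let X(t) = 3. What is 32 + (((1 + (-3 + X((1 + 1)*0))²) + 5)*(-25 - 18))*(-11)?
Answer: 2870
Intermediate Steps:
32 + (((1 + (-3 + X((1 + 1)*0))²) + 5)*(-25 - 18))*(-11) = 32 + (((1 + (-3 + 3)²) + 5)*(-25 - 18))*(-11) = 32 + (((1 + 0²) + 5)*(-43))*(-11) = 32 + (((1 + 0) + 5)*(-43))*(-11) = 32 + ((1 + 5)*(-43))*(-11) = 32 + (6*(-43))*(-11) = 32 - 258*(-11) = 32 + 2838 = 2870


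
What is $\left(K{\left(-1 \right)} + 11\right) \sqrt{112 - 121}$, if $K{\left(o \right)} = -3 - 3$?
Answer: $15 i \approx 15.0 i$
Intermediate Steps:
$K{\left(o \right)} = -6$
$\left(K{\left(-1 \right)} + 11\right) \sqrt{112 - 121} = \left(-6 + 11\right) \sqrt{112 - 121} = 5 \sqrt{-9} = 5 \cdot 3 i = 15 i$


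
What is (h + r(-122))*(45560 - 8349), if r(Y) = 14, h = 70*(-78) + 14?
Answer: -202130152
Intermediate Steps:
h = -5446 (h = -5460 + 14 = -5446)
(h + r(-122))*(45560 - 8349) = (-5446 + 14)*(45560 - 8349) = -5432*37211 = -202130152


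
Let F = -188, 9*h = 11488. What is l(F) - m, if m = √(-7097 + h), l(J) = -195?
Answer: -195 - I*√52385/3 ≈ -195.0 - 76.293*I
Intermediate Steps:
h = 11488/9 (h = (⅑)*11488 = 11488/9 ≈ 1276.4)
m = I*√52385/3 (m = √(-7097 + 11488/9) = √(-52385/9) = I*√52385/3 ≈ 76.293*I)
l(F) - m = -195 - I*√52385/3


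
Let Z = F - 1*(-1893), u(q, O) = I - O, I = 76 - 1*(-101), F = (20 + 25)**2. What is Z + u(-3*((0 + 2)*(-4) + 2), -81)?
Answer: 4176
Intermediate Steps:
F = 2025 (F = 45**2 = 2025)
I = 177 (I = 76 + 101 = 177)
u(q, O) = 177 - O
Z = 3918 (Z = 2025 - 1*(-1893) = 2025 + 1893 = 3918)
Z + u(-3*((0 + 2)*(-4) + 2), -81) = 3918 + (177 - 1*(-81)) = 3918 + (177 + 81) = 3918 + 258 = 4176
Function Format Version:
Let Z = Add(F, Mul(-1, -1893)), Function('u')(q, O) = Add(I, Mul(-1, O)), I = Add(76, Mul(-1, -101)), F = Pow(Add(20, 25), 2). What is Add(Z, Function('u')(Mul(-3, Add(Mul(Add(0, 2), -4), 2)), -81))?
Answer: 4176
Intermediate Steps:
F = 2025 (F = Pow(45, 2) = 2025)
I = 177 (I = Add(76, 101) = 177)
Function('u')(q, O) = Add(177, Mul(-1, O))
Z = 3918 (Z = Add(2025, Mul(-1, -1893)) = Add(2025, 1893) = 3918)
Add(Z, Function('u')(Mul(-3, Add(Mul(Add(0, 2), -4), 2)), -81)) = Add(3918, Add(177, Mul(-1, -81))) = Add(3918, Add(177, 81)) = Add(3918, 258) = 4176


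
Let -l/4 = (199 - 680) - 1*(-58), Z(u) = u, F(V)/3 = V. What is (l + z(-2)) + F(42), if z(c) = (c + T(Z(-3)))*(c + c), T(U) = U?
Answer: 1838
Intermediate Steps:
F(V) = 3*V
z(c) = 2*c*(-3 + c) (z(c) = (c - 3)*(c + c) = (-3 + c)*(2*c) = 2*c*(-3 + c))
l = 1692 (l = -4*((199 - 680) - 1*(-58)) = -4*(-481 + 58) = -4*(-423) = 1692)
(l + z(-2)) + F(42) = (1692 + 2*(-2)*(-3 - 2)) + 3*42 = (1692 + 2*(-2)*(-5)) + 126 = (1692 + 20) + 126 = 1712 + 126 = 1838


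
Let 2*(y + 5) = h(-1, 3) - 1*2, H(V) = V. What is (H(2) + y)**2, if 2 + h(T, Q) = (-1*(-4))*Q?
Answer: 1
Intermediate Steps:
h(T, Q) = -2 + 4*Q (h(T, Q) = -2 + (-1*(-4))*Q = -2 + 4*Q)
y = -1 (y = -5 + ((-2 + 4*3) - 1*2)/2 = -5 + ((-2 + 12) - 2)/2 = -5 + (10 - 2)/2 = -5 + (1/2)*8 = -5 + 4 = -1)
(H(2) + y)**2 = (2 - 1)**2 = 1**2 = 1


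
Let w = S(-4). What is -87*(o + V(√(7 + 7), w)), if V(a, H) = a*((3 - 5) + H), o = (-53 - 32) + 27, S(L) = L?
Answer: 5046 + 522*√14 ≈ 6999.1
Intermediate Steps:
w = -4
o = -58 (o = -85 + 27 = -58)
V(a, H) = a*(-2 + H)
-87*(o + V(√(7 + 7), w)) = -87*(-58 + √(7 + 7)*(-2 - 4)) = -87*(-58 + √14*(-6)) = -87*(-58 - 6*√14) = 5046 + 522*√14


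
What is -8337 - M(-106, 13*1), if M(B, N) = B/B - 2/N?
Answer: -108392/13 ≈ -8337.8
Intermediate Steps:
M(B, N) = 1 - 2/N
-8337 - M(-106, 13*1) = -8337 - (-2 + 13*1)/(13*1) = -8337 - (-2 + 13)/13 = -8337 - 11/13 = -108392/13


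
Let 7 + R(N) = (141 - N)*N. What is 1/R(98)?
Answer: 1/4207 ≈ 0.00023770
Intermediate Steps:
R(N) = -7 + N*(141 - N) (R(N) = -7 + (141 - N)*N = -7 + N*(141 - N))
1/R(98) = 1/(-7 - 1*98**2 + 141*98) = 1/(-7 - 1*9604 + 13818) = 1/(-7 - 9604 + 13818) = 1/4207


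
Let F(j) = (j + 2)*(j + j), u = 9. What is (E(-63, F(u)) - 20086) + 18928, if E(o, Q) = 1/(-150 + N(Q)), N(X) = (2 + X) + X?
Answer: -287183/248 ≈ -1158.0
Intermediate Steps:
N(X) = 2 + 2*X
F(j) = 2*j*(2 + j) (F(j) = (2 + j)*(2*j) = 2*j*(2 + j))
E(o, Q) = 1/(-148 + 2*Q) (E(o, Q) = 1/(-150 + (2 + 2*Q)) = 1/(-148 + 2*Q))
(E(-63, F(u)) - 20086) + 18928 = (1/(2*(-74 + 2*9*(2 + 9))) - 20086) + 18928 = (1/(2*(-74 + 2*9*11)) - 20086) + 18928 = (1/(2*(-74 + 198)) - 20086) + 18928 = ((½)/124 - 20086) + 18928 = ((½)*(1/124) - 20086) + 18928 = (1/248 - 20086) + 18928 = -4981327/248 + 18928 = -287183/248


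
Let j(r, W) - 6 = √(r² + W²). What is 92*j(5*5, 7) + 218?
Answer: 770 + 92*√674 ≈ 3158.5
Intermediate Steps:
j(r, W) = 6 + √(W² + r²) (j(r, W) = 6 + √(r² + W²) = 6 + √(W² + r²))
92*j(5*5, 7) + 218 = 92*(6 + √(7² + (5*5)²)) + 218 = 92*(6 + √(49 + 25²)) + 218 = 92*(6 + √(49 + 625)) + 218 = 92*(6 + √674) + 218 = (552 + 92*√674) + 218 = 770 + 92*√674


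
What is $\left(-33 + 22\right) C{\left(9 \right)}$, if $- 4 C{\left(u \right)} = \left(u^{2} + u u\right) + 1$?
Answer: $\frac{1793}{4} \approx 448.25$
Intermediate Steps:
$C{\left(u \right)} = - \frac{1}{4} - \frac{u^{2}}{2}$ ($C{\left(u \right)} = - \frac{\left(u^{2} + u u\right) + 1}{4} = - \frac{\left(u^{2} + u^{2}\right) + 1}{4} = - \frac{2 u^{2} + 1}{4} = - \frac{1 + 2 u^{2}}{4} = - \frac{1}{4} - \frac{u^{2}}{2}$)
$\left(-33 + 22\right) C{\left(9 \right)} = \left(-33 + 22\right) \left(- \frac{1}{4} - \frac{9^{2}}{2}\right) = - 11 \left(- \frac{1}{4} - \frac{81}{2}\right) = \left(-11\right) \left(- \frac{163}{4}\right) = \frac{1793}{4}$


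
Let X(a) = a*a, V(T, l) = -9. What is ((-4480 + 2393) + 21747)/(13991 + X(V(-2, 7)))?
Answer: 4915/3518 ≈ 1.3971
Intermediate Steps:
X(a) = a²
((-4480 + 2393) + 21747)/(13991 + X(V(-2, 7))) = ((-4480 + 2393) + 21747)/(13991 + (-9)²) = (-2087 + 21747)/(13991 + 81) = 19660/14072 = 19660*(1/14072) = 4915/3518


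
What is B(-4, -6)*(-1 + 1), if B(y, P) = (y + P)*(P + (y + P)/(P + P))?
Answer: 0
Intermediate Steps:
B(y, P) = (P + y)*(P + (P + y)/(2*P)) (B(y, P) = (P + y)*(P + (P + y)/((2*P))) = (P + y)*(P + (P + y)*(1/(2*P))) = (P + y)*(P + (P + y)/(2*P)))
B(-4, -6)*(-1 + 1) = (-4 + (-6)² + (½)*(-6) - 6*(-4) + (½)*(-4)²/(-6))*(-1 + 1) = (-4 + 36 - 3 + 24 + (½)*(-⅙)*16)*0 = (-4 + 36 - 3 + 24 - 4/3)*0 = (155/3)*0 = 0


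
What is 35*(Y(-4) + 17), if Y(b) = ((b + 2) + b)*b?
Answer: 1435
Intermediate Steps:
Y(b) = b*(2 + 2*b) (Y(b) = ((2 + b) + b)*b = (2 + 2*b)*b = b*(2 + 2*b))
35*(Y(-4) + 17) = 35*(2*(-4)*(1 - 4) + 17) = 35*(2*(-4)*(-3) + 17) = 35*(24 + 17) = 35*41 = 1435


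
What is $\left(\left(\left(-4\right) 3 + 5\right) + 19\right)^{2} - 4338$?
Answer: $-4194$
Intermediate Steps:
$\left(\left(\left(-4\right) 3 + 5\right) + 19\right)^{2} - 4338 = \left(\left(-12 + 5\right) + 19\right)^{2} - 4338 = \left(-7 + 19\right)^{2} - 4338 = 12^{2} - 4338 = 144 - 4338 = -4194$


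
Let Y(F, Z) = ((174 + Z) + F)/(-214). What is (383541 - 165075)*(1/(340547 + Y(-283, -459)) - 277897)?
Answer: -245804272475322196/4048757 ≈ -6.0711e+10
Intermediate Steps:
Y(F, Z) = -87/107 - F/214 - Z/214 (Y(F, Z) = (174 + F + Z)*(-1/214) = -87/107 - F/214 - Z/214)
(383541 - 165075)*(1/(340547 + Y(-283, -459)) - 277897) = (383541 - 165075)*(1/(340547 + (-87/107 - 1/214*(-283) - 1/214*(-459))) - 277897) = 218466*(1/(340547 + (-87/107 + 283/214 + 459/214)) - 277897) = 218466*(1/(340547 + 284/107) - 277897) = 218466*(1/(36438813/107) - 277897) = 218466*(107/36438813 - 277897) = 218466*(-10126236816154/36438813) = -245804272475322196/4048757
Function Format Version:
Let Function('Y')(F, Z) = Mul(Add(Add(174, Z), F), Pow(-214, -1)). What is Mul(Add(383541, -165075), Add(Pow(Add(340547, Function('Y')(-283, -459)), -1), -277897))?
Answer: Rational(-245804272475322196, 4048757) ≈ -6.0711e+10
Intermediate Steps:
Function('Y')(F, Z) = Add(Rational(-87, 107), Mul(Rational(-1, 214), F), Mul(Rational(-1, 214), Z)) (Function('Y')(F, Z) = Mul(Add(174, F, Z), Rational(-1, 214)) = Add(Rational(-87, 107), Mul(Rational(-1, 214), F), Mul(Rational(-1, 214), Z)))
Mul(Add(383541, -165075), Add(Pow(Add(340547, Function('Y')(-283, -459)), -1), -277897)) = Mul(Add(383541, -165075), Add(Pow(Add(340547, Add(Rational(-87, 107), Mul(Rational(-1, 214), -283), Mul(Rational(-1, 214), -459))), -1), -277897)) = Mul(218466, Add(Pow(Add(340547, Add(Rational(-87, 107), Rational(283, 214), Rational(459, 214))), -1), -277897)) = Mul(218466, Add(Pow(Add(340547, Rational(284, 107)), -1), -277897)) = Mul(218466, Add(Pow(Rational(36438813, 107), -1), -277897)) = Mul(218466, Add(Rational(107, 36438813), -277897)) = Mul(218466, Rational(-10126236816154, 36438813)) = Rational(-245804272475322196, 4048757)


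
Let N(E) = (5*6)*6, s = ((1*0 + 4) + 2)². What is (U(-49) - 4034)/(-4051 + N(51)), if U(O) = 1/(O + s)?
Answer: 52443/50323 ≈ 1.0421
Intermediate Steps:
s = 36 (s = ((0 + 4) + 2)² = (4 + 2)² = 6² = 36)
N(E) = 180 (N(E) = 30*6 = 180)
U(O) = 1/(36 + O) (U(O) = 1/(O + 36) = 1/(36 + O))
(U(-49) - 4034)/(-4051 + N(51)) = (1/(36 - 49) - 4034)/(-4051 + 180) = (1/(-13) - 4034)/(-3871) = (-1/13 - 4034)*(-1/3871) = -52443/13*(-1/3871) = 52443/50323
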